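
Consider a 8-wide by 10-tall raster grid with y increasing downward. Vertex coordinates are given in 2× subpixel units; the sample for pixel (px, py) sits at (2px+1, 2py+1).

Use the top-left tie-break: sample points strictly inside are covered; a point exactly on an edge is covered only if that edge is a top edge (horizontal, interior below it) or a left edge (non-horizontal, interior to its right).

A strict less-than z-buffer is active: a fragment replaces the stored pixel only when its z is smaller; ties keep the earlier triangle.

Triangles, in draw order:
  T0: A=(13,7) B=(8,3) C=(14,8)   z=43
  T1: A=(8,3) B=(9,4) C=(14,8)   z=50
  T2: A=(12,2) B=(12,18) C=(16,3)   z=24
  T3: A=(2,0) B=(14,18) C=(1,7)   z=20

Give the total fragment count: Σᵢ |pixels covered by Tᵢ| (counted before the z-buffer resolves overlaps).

T0:
  2·area = 1  (B↔C swapped to make it positive)
  edge (13, 7)→(14, 8): d=(1,1) right/bottom  bias=-1
  edge (14, 8)→(8, 3): d=(-6,-5) top-left  bias=+0
  edge (8, 3)→(13, 7): d=(5,4) right/bottom  bias=-1
    (3,0)@(7, 1): e=[0,7,-6] → ·  [on edge]
    (4,1)@(9, 3): e=[0,5,-4] → ·  [on edge]
    (5,2)@(11, 5): e=[0,3,-2] → ·  [on edge]
    (6,3)@(13, 7): e=[0,1,0] → ·  [on edge]
    (7,4)@(15, 9): e=[0,-1,2] → ·  [on edge]
  covered (0 px):
    · · · · · · · ·
    · · · · · · · ·
    · · · · · · · ·
    · · · · · · · ·
    · · · · · · · ·
    · · · · · · · ·
    · · · · · · · ·
    · · · · · · · ·
    · · · · · · · ·
    · · · · · · · ·
T1:
  2·area = 1  (B↔C swapped to make it positive)
  edge (8, 3)→(14, 8): d=(6,5) right/bottom  bias=-1
  edge (14, 8)→(9, 4): d=(-5,-4) top-left  bias=+0
  edge (9, 4)→(8, 3): d=(-1,-1) top-left  bias=+0
  covered (0 px):
    · · · · · · · ·
    · · · · · · · ·
    · · · · · · · ·
    · · · · · · · ·
    · · · · · · · ·
    · · · · · · · ·
    · · · · · · · ·
    · · · · · · · ·
    · · · · · · · ·
    · · · · · · · ·
T2:
  2·area = 64  (B↔C swapped to make it positive)
  edge (12, 2)→(16, 3): d=(4,1) right/bottom  bias=-1
  edge (16, 3)→(12, 18): d=(-4,15) right/bottom  bias=-1
  edge (12, 18)→(12, 2): d=(0,-16) top-left  bias=+0
    (6,1)@(13, 3): e=[3,45,16] → #
    (7,1)@(15, 3): e=[1,15,48] → #
    (6,2)@(13, 5): e=[11,37,16] → #
    (6,3)@(13, 7): e=[19,29,16] → #
    (7,3)@(15, 7): e=[17,-1,48] → ·
    (6,4)@(13, 9): e=[27,21,16] → #
    (7,4)@(15, 9): e=[25,-9,48] → ·
    (6,5)@(13, 11): e=[35,13,16] → #
    (7,5)@(15, 11): e=[33,-17,48] → ·
    (6,6)@(13, 13): e=[43,5,16] → #
    (7,6)@(15, 13): e=[41,-25,48] → ·
    (6,7)@(13, 15): e=[51,-3,16] → ·
  covered (8 px):
    · · · · · · · ·
    · · · · · · # #
    · · · · · · # #
    · · · · · · # ·
    · · · · · · # ·
    · · · · · · # ·
    · · · · · · # ·
    · · · · · · · ·
    · · · · · · · ·
    · · · · · · · ·
T3:
  2·area = 102
  edge (2, 0)→(14, 18): d=(12,18) right/bottom  bias=-1
  edge (14, 18)→(1, 7): d=(-13,-11) top-left  bias=+0
  edge (1, 7)→(2, 0): d=(1,-7) top-left  bias=+0
    (1,1)@(3, 3): e=[18,74,10] → #
    (2,1)@(5, 3): e=[-18,96,24] → ·
    (1,2)@(3, 5): e=[42,48,12] → #
    (2,2)@(5, 5): e=[6,70,26] → #
    (3,2)@(7, 5): e=[-30,92,40] → ·
    (0,3)@(1, 7): e=[102,0,0] → #  [on edge]
    (3,3)@(7, 7): e=[-6,66,42] → ·
    (0,4)@(1, 9): e=[126,-26,2] → ·
    (1,4)@(3, 9): e=[90,-4,16] → ·
    (2,4)@(5, 9): e=[54,18,30] → #
    (3,4)@(7, 9): e=[18,40,44] → #
    (4,4)@(9, 9): e=[-18,62,58] → ·
  covered (13 px):
    · · · · · · · ·
    · # · · · · · ·
    · # # · · · · ·
    # # # · · · · ·
    · · # # · · · ·
    · · · # # · · ·
    · · · · # · · ·
    · · · · · # · ·
    · · · · · · # ·
    · · · · · · · ·

Answer: 21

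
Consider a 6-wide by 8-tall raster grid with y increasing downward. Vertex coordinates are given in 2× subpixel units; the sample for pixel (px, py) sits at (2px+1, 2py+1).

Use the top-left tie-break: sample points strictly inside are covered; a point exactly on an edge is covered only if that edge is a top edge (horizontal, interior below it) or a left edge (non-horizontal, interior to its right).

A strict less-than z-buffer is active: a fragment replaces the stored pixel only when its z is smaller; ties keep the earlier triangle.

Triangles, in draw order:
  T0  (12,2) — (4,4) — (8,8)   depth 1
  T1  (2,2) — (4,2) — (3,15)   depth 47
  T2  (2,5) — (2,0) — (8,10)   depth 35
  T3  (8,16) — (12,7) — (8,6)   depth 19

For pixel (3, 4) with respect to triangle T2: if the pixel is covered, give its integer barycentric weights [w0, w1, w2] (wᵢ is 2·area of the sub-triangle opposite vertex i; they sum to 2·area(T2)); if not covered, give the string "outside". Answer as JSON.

T0:
  2·area = 40  (B↔C swapped to make it positive)
  edge (12, 2)→(8, 8): d=(-4,6) right/bottom  bias=-1
  edge (8, 8)→(4, 4): d=(-4,-4) top-left  bias=+0
  edge (4, 4)→(12, 2): d=(8,-2) top-left  bias=+0
    (0,0)@(1, 1): e=[70,0,-30] → ·  [on edge]
    (1,1)@(3, 3): e=[50,0,-10] → ·  [on edge]
    (4,1)@(9, 3): e=[14,24,2] → #
    (5,1)@(11, 3): e=[2,32,6] → #
    (2,2)@(5, 5): e=[30,0,10] → #  [on edge]
    (3,2)@(7, 5): e=[18,8,14] → #
    (5,2)@(11, 5): e=[-6,24,22] → ·
    (2,3)@(5, 7): e=[22,-8,26] → ·
    (3,3)@(7, 7): e=[10,0,30] → #  [on edge]
    (4,3)@(9, 7): e=[-2,8,34] → ·
    (3,4)@(7, 9): e=[2,-8,46] → ·
    (4,4)@(9, 9): e=[-10,0,50] → ·  [on edge]
    (5,5)@(11, 11): e=[-30,0,70] → ·  [on edge]
  covered (6 px):
    · · · · · ·
    · · · · # #
    · · # # # ·
    · · · # · ·
    · · · · · ·
    · · · · · ·
    · · · · · ·
    · · · · · ·
T1:
  2·area = 26
  edge (2, 2)→(4, 2): d=(2,0) top-left  bias=+0
  edge (4, 2)→(3, 15): d=(-1,13) right/bottom  bias=-1
  edge (3, 15)→(2, 2): d=(-1,-13) top-left  bias=+0
    (1,1)@(3, 3): e=[2,12,12] → #
    (2,1)@(5, 3): e=[2,-14,38] → ·
    (1,2)@(3, 5): e=[6,10,10] → #
    (2,2)@(5, 5): e=[6,-16,36] → ·
    (1,3)@(3, 7): e=[10,8,8] → #
    (2,3)@(5, 7): e=[10,-18,34] → ·
    (1,4)@(3, 9): e=[14,6,6] → #
    (2,4)@(5, 9): e=[14,-20,32] → ·
    (1,5)@(3, 11): e=[18,4,4] → #
    (2,5)@(5, 11): e=[18,-22,30] → ·
    (1,6)@(3, 13): e=[22,2,2] → #
    (2,6)@(5, 13): e=[22,-24,28] → ·
    (1,7)@(3, 15): e=[26,0,0] → ·  [on edge]
  covered (6 px):
    · · · · · ·
    · # · · · ·
    · # · · · ·
    · # · · · ·
    · # · · · ·
    · # · · · ·
    · # · · · ·
    · · · · · ·
T2:
  2·area = 30
  edge (2, 5)→(2, 0): d=(0,-5) top-left  bias=+0
  edge (2, 0)→(8, 10): d=(6,10) right/bottom  bias=-1
  edge (8, 10)→(2, 5): d=(-6,-5) top-left  bias=+0
    (1,1)@(3, 3): e=[5,8,17] → #
    (2,1)@(5, 3): e=[15,-12,27] → ·
    (1,2)@(3, 5): e=[5,20,5] → #
    (2,2)@(5, 5): e=[15,0,15] → ·  [on edge]
    (1,3)@(3, 7): e=[5,32,-7] → ·
    (2,3)@(5, 7): e=[15,12,3] → #
    (3,3)@(7, 7): e=[25,-8,13] → ·
    (2,4)@(5, 9): e=[15,24,-9] → ·
    (3,4)@(7, 9): e=[25,4,1] → #
    (4,4)@(9, 9): e=[35,-16,11] → ·
    (3,5)@(7, 11): e=[25,16,-11] → ·
    (5,7)@(11, 15): e=[45,0,-15] → ·  [on edge]
  covered (4 px):
    · · · · · ·
    · # · · · ·
    · # · · · ·
    · · # · · ·
    · · · # · ·
    · · · · · ·
    · · · · · ·
    · · · · · ·
T3:
  2·area = 40  (B↔C swapped to make it positive)
  edge (8, 16)→(8, 6): d=(0,-10) top-left  bias=+0
  edge (8, 6)→(12, 7): d=(4,1) right/bottom  bias=-1
  edge (12, 7)→(8, 16): d=(-4,9) right/bottom  bias=-1
    (4,3)@(9, 7): e=[10,3,27] → #
    (5,3)@(11, 7): e=[30,1,9] → #
    (4,4)@(9, 9): e=[10,11,19] → #
    (4,5)@(9, 11): e=[10,19,11] → #
    (5,5)@(11, 11): e=[30,17,-7] → ·
    (4,6)@(9, 13): e=[10,27,3] → #
    (5,6)@(11, 13): e=[30,25,-15] → ·
    (4,7)@(9, 15): e=[10,35,-5] → ·
  covered (6 px):
    · · · · · ·
    · · · · · ·
    · · · · · ·
    · · · · # #
    · · · · # #
    · · · · # ·
    · · · · # ·
    · · · · · ·

Result: [4,1,25]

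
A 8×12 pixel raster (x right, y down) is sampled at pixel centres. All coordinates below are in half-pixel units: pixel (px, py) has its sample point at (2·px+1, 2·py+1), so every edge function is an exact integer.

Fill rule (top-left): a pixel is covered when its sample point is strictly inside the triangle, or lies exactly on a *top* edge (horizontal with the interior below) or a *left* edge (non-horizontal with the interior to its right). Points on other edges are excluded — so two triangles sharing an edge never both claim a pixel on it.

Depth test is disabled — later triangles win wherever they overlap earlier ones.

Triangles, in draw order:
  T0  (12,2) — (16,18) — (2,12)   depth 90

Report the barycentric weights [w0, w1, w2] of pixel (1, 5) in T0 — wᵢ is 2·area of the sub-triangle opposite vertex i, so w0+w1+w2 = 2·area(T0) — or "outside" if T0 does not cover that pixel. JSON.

T0:
  2·area = 200
  edge (12, 2)→(16, 18): d=(4,16) right/bottom  bias=-1
  edge (16, 18)→(2, 12): d=(-14,-6) top-left  bias=+0
  edge (2, 12)→(12, 2): d=(10,-10) top-left  bias=+0
    (6,0)@(13, 1): e=[-20,220,0] → .  [on edge]
    (5,1)@(11, 3): e=[20,180,0] → X  [on edge]
    (6,1)@(13, 3): e=[-12,192,20] → .
    (4,2)@(9, 5): e=[60,140,0] → X  [on edge]
    (6,2)@(13, 5): e=[-4,164,40] → .
    (3,3)@(7, 7): e=[100,100,0] → X  [on edge]
    (6,3)@(13, 7): e=[4,136,60] → X
    (7,3)@(15, 7): e=[-28,148,80] → .
    (2,4)@(5, 9): e=[140,60,0] → X  [on edge]
    (7,4)@(15, 9): e=[-20,120,100] → .
    (1,5)@(3, 11): e=[180,20,0] → X  [on edge]
    (7,5)@(15, 11): e=[-12,92,120] → .
    (0,6)@(1, 13): e=[220,-20,0] → .  [on edge]
    (4,7)@(9, 15): e=[100,0,100] → X  [on edge]
  covered (28 px):
    . . . . . . . .
    . . . . . X . .
    . . . . X X . .
    . . . X X X X .
    . . X X X X X .
    . X X X X X X .
    . . X X X X X .
    . . . . X X X X
    . . . . . . . X
    . . . . . . . .
    . . . . . . . .
    . . . . . . . .

Final: [20,0,180]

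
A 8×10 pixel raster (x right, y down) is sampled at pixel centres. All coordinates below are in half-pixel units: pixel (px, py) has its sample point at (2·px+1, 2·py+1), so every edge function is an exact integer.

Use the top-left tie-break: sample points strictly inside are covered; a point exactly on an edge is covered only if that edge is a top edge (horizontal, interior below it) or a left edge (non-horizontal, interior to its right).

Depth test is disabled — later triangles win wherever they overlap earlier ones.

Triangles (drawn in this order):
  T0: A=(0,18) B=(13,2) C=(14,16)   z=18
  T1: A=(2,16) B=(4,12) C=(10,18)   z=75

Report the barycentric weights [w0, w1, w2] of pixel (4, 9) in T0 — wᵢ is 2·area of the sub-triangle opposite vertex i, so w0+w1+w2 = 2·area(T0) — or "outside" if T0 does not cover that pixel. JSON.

T0:
  2·area = 198
  edge (0, 18)→(13, 2): d=(13,-16) top-left  bias=+0
  edge (13, 2)→(14, 16): d=(1,14) right/bottom  bias=-1
  edge (14, 16)→(0, 18): d=(-14,2) right/bottom  bias=-1
    (6,1)@(13, 3): e=[13,1,184] → #
    (7,1)@(15, 3): e=[45,-27,180] → ·
    (5,2)@(11, 5): e=[7,31,160] → #
    (7,2)@(15, 5): e=[71,-25,152] → ·
    (4,3)@(9, 7): e=[1,61,136] → #
    (7,3)@(15, 7): e=[97,-23,124] → ·
    (4,4)@(9, 9): e=[27,63,108] → #
    (7,4)@(15, 9): e=[123,-21,96] → ·
    (3,5)@(7, 11): e=[21,93,84] → #
    (7,5)@(15, 11): e=[149,-19,68] → ·
    (2,6)@(5, 13): e=[15,123,60] → #
    (7,6)@(15, 13): e=[175,-17,40] → ·
    (3,8)@(7, 17): e=[99,99,0] → ·  [on edge]
  covered (27 px):
    · · · · · · · ·
    · · · · · · # ·
    · · · · · # # ·
    · · · · # # # ·
    · · · · # # # ·
    · · · # # # # ·
    · · # # # # # ·
    · # # # # # # ·
    # # # · · · · ·
    · · · · · · · ·
T1:
  2·area = 36
  edge (2, 16)→(4, 12): d=(2,-4) top-left  bias=+0
  edge (4, 12)→(10, 18): d=(6,6) right/bottom  bias=-1
  edge (10, 18)→(2, 16): d=(-8,-2) top-left  bias=+0
    (0,4)@(1, 9): e=[-18,0,54] → ·  [on edge]
    (1,5)@(3, 11): e=[-6,0,42] → ·  [on edge]
    (2,6)@(5, 13): e=[6,0,30] → ·  [on edge]
    (1,7)@(3, 15): e=[2,24,10] → #
    (2,7)@(5, 15): e=[10,12,14] → #
    (3,7)@(7, 15): e=[18,0,18] → ·  [on edge]
    (1,8)@(3, 17): e=[6,36,-6] → ·
    (2,8)@(5, 17): e=[14,24,-2] → ·
    (3,8)@(7, 17): e=[22,12,2] → #
    (4,8)@(9, 17): e=[30,0,6] → ·  [on edge]
    (3,9)@(7, 19): e=[26,24,-14] → ·
    (5,9)@(11, 19): e=[42,0,-6] → ·  [on edge]
  covered (3 px):
    · · · · · · · ·
    · · · · · · · ·
    · · · · · · · ·
    · · · · · · · ·
    · · · · · · · ·
    · · · · · · · ·
    · · · · · · · ·
    · # # · · · · ·
    · · · # · · · ·
    · · · · · · · ·

Final: "outside"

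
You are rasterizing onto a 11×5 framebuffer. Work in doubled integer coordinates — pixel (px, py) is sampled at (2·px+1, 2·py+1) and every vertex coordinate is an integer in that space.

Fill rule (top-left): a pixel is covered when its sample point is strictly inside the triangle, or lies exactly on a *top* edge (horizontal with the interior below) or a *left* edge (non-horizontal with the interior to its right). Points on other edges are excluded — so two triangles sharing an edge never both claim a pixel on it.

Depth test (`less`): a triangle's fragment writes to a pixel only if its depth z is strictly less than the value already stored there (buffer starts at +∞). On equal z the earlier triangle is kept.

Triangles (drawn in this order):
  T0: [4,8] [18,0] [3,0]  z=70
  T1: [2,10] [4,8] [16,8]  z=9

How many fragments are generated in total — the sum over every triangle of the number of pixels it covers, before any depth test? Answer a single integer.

T0:
  2·area = 120  (B↔C swapped to make it positive)
  edge (4, 8)→(3, 0): d=(-1,-8) top-left  bias=+0
  edge (3, 0)→(18, 0): d=(15,0) top-left  bias=+0
  edge (18, 0)→(4, 8): d=(-14,8) right/bottom  bias=-1
    (2,0)@(5, 1): e=[15,15,90] → █
    (3,0)@(7, 1): e=[31,15,74] → █
    (4,0)@(9, 1): e=[47,15,58] → █
    (5,0)@(11, 1): e=[63,15,42] → █
    (6,0)@(13, 1): e=[79,15,26] → █
    (7,0)@(15, 1): e=[95,15,10] → █
    (8,0)@(17, 1): e=[111,15,-6] → ·
    (2,1)@(5, 3): e=[13,45,62] → █
    (6,1)@(13, 3): e=[77,45,-2] → ·
    (7,1)@(15, 3): e=[93,45,-18] → ·
    (2,2)@(5, 5): e=[11,75,34] → █
    (5,2)@(11, 5): e=[59,75,-14] → ·
  covered (14 px):
    · · █ █ █ █ █ █ · · ·
    · · █ █ █ █ · · · · ·
    · · █ █ █ · · · · · ·
    · · █ · · · · · · · ·
    · · · · · · · · · · ·
T1:
  2·area = 24
  edge (2, 10)→(4, 8): d=(2,-2) top-left  bias=+0
  edge (4, 8)→(16, 8): d=(12,0) top-left  bias=+0
  edge (16, 8)→(2, 10): d=(-14,2) right/bottom  bias=-1
    (5,0)@(11, 1): e=[0,-84,108] → ·  [on edge]
    (4,1)@(9, 3): e=[0,-60,84] → ·  [on edge]
    (3,2)@(7, 5): e=[0,-36,60] → ·  [on edge]
    (2,3)@(5, 7): e=[0,-12,36] → ·  [on edge]
    (1,4)@(3, 9): e=[0,12,12] → █  [on edge]
    (2,4)@(5, 9): e=[4,12,8] → █
    (3,4)@(7, 9): e=[8,12,4] → █
    (4,4)@(9, 9): e=[12,12,0] → ·  [on edge]
  covered (3 px):
    · · · · · · · · · · ·
    · · · · · · · · · · ·
    · · · · · · · · · · ·
    · · · · · · · · · · ·
    · █ █ █ · · · · · · ·

Result: 17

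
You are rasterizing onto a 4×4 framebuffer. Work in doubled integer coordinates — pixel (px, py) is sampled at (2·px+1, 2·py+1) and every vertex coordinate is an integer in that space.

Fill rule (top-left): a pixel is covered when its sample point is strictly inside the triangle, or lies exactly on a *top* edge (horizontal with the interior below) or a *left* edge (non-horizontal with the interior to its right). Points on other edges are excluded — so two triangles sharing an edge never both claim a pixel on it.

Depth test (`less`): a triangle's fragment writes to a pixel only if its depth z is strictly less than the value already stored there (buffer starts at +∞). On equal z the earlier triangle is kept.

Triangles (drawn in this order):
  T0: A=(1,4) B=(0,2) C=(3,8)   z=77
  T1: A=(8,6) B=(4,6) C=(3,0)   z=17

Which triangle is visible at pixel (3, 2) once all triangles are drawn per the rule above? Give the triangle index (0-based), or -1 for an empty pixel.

T0:
  degenerate (2·area = 0) — covers nothing
T1:
  2·area = 24
  edge (8, 6)→(4, 6): d=(-4,0) right/bottom  bias=-1
  edge (4, 6)→(3, 0): d=(-1,-6) top-left  bias=+0
  edge (3, 0)→(8, 6): d=(5,6) right/bottom  bias=-1
    (2,1)@(5, 3): e=[12,9,3] → X
    (3,1)@(7, 3): e=[12,21,-9] → .
    (2,2)@(5, 5): e=[4,7,13] → X
    (3,2)@(7, 5): e=[4,19,1] → X
    (2,3)@(5, 7): e=[-4,5,23] → .
    (3,3)@(7, 7): e=[-4,17,11] → .
  covered (3 px):
    . . . .
    . . X .
    . . X X
    . . . .

Z-buffer (winner per pixel, '.' = empty):
  . . . .
  . . 1 .
  . . 1 1
  . . . .

Result: 1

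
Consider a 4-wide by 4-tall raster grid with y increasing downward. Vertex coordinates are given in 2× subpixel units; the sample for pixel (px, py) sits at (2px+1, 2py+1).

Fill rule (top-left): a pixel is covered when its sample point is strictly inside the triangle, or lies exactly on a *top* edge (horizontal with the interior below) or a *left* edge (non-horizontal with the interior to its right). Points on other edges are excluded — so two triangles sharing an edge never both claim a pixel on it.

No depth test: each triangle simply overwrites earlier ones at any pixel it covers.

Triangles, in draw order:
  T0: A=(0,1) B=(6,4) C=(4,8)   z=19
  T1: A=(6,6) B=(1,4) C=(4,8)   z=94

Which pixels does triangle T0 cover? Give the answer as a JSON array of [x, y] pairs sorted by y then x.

T0:
  2·area = 30
  edge (0, 1)→(6, 4): d=(6,3) right/bottom  bias=-1
  edge (6, 4)→(4, 8): d=(-2,4) right/bottom  bias=-1
  edge (4, 8)→(0, 1): d=(-4,-7) top-left  bias=+0
    (1,1)@(3, 3): e=[3,14,13] → #
    (2,1)@(5, 3): e=[-3,6,27] → ·
    (1,2)@(3, 5): e=[15,10,5] → #
    (2,2)@(5, 5): e=[9,2,19] → #
    (3,2)@(7, 5): e=[3,-6,33] → ·
    (1,3)@(3, 7): e=[27,6,-3] → ·
    (2,3)@(5, 7): e=[21,-2,11] → ·
  covered (3 px):
    · · · ·
    · # · ·
    · # # ·
    · · · ·
T1:
  2·area = 14  (B↔C swapped to make it positive)
  edge (6, 6)→(4, 8): d=(-2,2) right/bottom  bias=-1
  edge (4, 8)→(1, 4): d=(-3,-4) top-left  bias=+0
  edge (1, 4)→(6, 6): d=(5,2) right/bottom  bias=-1
    (1,2)@(3, 5): e=[8,5,1] → #
    (2,2)@(5, 5): e=[4,13,-3] → ·
    (3,2)@(7, 5): e=[0,21,-7] → ·  [on edge]
    (1,3)@(3, 7): e=[4,-1,11] → ·
    (2,3)@(5, 7): e=[0,7,7] → ·  [on edge]
  covered (1 px):
    · · · ·
    · · · ·
    · # · ·
    · · · ·

Answer: [[1,1],[1,2],[2,2]]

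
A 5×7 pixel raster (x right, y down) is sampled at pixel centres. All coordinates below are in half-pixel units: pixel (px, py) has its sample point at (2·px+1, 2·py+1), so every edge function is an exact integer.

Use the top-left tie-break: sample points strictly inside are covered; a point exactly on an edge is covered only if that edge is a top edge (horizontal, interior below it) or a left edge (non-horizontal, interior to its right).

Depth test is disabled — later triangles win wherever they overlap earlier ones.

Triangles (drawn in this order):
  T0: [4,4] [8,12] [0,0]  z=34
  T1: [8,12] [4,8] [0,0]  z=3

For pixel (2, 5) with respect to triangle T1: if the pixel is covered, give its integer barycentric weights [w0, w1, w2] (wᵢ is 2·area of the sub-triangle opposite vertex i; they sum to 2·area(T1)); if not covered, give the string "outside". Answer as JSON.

T0:
  2·area = 16
  edge (4, 4)→(8, 12): d=(4,8) right/bottom  bias=-1
  edge (8, 12)→(0, 0): d=(-8,-12) top-left  bias=+0
  edge (0, 0)→(4, 4): d=(4,4) right/bottom  bias=-1
    (0,0)@(1, 1): e=[12,4,0] → ·  [on edge]
    (1,1)@(3, 3): e=[4,12,0] → ·  [on edge]
    (2,2)@(5, 5): e=[-4,20,0] → ·  [on edge]
    (2,3)@(5, 7): e=[4,4,8] → #
    (3,3)@(7, 7): e=[-12,28,0] → ·  [on edge]
    (2,4)@(5, 9): e=[12,-12,16] → ·
    (4,4)@(9, 9): e=[-20,36,0] → ·  [on edge]
  covered (1 px):
    · · · · ·
    · · · · ·
    · · · · ·
    · · # · ·
    · · · · ·
    · · · · ·
    · · · · ·
T1:
  2·area = 16
  edge (8, 12)→(4, 8): d=(-4,-4) top-left  bias=+0
  edge (4, 8)→(0, 0): d=(-4,-8) top-left  bias=+0
  edge (0, 0)→(8, 12): d=(8,12) right/bottom  bias=-1
    (0,2)@(1, 5): e=[0,-12,28] → ·  [on edge]
    (1,2)@(3, 5): e=[8,4,4] → #
    (2,2)@(5, 5): e=[16,20,-20] → ·
    (1,3)@(3, 7): e=[0,-4,20] → ·  [on edge]
    (2,4)@(5, 9): e=[0,4,12] → #  [on edge]
    (3,4)@(7, 9): e=[8,20,-12] → ·
    (2,5)@(5, 11): e=[-8,-4,28] → ·
    (3,5)@(7, 11): e=[0,12,4] → #  [on edge]
    (4,5)@(9, 11): e=[8,28,-20] → ·
    (3,6)@(7, 13): e=[-8,4,20] → ·
    (4,6)@(9, 13): e=[0,20,-4] → ·  [on edge]
  covered (3 px):
    · · · · ·
    · · · · ·
    · # · · ·
    · · · · ·
    · · # · ·
    · · · # ·
    · · · · ·

Result: "outside"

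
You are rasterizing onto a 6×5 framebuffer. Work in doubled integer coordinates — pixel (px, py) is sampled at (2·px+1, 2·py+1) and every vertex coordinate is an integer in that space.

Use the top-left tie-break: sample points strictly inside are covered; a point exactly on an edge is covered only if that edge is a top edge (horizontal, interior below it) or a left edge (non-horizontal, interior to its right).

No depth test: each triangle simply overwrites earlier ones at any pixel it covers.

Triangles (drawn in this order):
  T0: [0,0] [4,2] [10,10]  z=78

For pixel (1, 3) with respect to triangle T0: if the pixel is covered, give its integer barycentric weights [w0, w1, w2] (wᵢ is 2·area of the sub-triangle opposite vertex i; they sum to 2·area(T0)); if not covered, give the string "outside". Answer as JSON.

T0:
  2·area = 20
  edge (0, 0)→(4, 2): d=(4,2) right/bottom  bias=-1
  edge (4, 2)→(10, 10): d=(6,8) right/bottom  bias=-1
  edge (10, 10)→(0, 0): d=(-10,-10) top-left  bias=+0
    (0,0)@(1, 1): e=[2,18,0] → X  [on edge]
    (1,0)@(3, 1): e=[-2,2,20] → .
    (0,1)@(1, 3): e=[10,30,-20] → .
    (1,1)@(3, 3): e=[6,14,0] → X  [on edge]
    (2,1)@(5, 3): e=[2,-2,20] → .
    (1,2)@(3, 5): e=[14,26,-20] → .
    (2,2)@(5, 5): e=[10,10,0] → X  [on edge]
    (3,2)@(7, 5): e=[6,-6,20] → .
    (2,3)@(5, 7): e=[18,22,-20] → .
    (3,3)@(7, 7): e=[14,6,0] → X  [on edge]
    (4,3)@(9, 7): e=[10,-10,20] → .
    (3,4)@(7, 9): e=[22,18,-20] → .
    (4,4)@(9, 9): e=[18,2,0] → X  [on edge]
  covered (5 px):
    X . . . . .
    . X . . . .
    . . X . . .
    . . . X . .
    . . . . X .

Final: "outside"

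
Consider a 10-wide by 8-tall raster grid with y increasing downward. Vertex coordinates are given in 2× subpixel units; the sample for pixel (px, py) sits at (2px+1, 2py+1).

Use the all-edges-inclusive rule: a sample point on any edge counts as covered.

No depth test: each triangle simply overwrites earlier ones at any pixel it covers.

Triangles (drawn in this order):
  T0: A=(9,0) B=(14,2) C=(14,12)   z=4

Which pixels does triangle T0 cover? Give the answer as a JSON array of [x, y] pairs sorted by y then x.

T0:
  2·area = 50
  edge (9, 0)→(14, 2): d=(5,2) inclusive
  edge (14, 2)→(14, 12): d=(0,10) inclusive
  edge (14, 12)→(9, 0): d=(-5,-12) inclusive
    (5,0)@(11, 1): e=[1,30,19] → #
    (6,0)@(13, 1): e=[-3,10,43] → ·
    (5,1)@(11, 3): e=[11,30,9] → #
    (6,1)@(13, 3): e=[7,10,33] → #
    (7,1)@(15, 3): e=[3,-10,57] → ·
    (5,2)@(11, 5): e=[21,30,-1] → ·
    (6,2)@(13, 5): e=[17,10,23] → #
    (7,2)@(15, 5): e=[13,-10,47] → ·
    (6,3)@(13, 7): e=[27,10,13] → #
    (7,3)@(15, 7): e=[23,-10,37] → ·
    (6,4)@(13, 9): e=[37,10,3] → #
    (7,4)@(15, 9): e=[33,-10,27] → ·
  covered (6 px):
    · · · · · # · · · ·
    · · · · · # # · · ·
    · · · · · · # · · ·
    · · · · · · # · · ·
    · · · · · · # · · ·
    · · · · · · · · · ·
    · · · · · · · · · ·
    · · · · · · · · · ·

Final: [[5,0],[5,1],[6,1],[6,2],[6,3],[6,4]]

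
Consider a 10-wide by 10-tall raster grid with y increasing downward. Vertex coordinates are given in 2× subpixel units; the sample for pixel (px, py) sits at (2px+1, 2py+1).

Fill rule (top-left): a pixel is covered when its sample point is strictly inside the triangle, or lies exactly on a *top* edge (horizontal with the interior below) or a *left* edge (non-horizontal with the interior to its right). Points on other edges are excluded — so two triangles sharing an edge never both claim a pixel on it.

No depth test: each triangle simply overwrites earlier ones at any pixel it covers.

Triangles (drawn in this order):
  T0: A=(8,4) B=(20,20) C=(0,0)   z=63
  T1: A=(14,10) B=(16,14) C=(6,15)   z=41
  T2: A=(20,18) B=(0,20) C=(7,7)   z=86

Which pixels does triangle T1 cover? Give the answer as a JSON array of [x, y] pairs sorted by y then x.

T0:
  2·area = 80
  edge (8, 4)→(20, 20): d=(12,16) right/bottom  bias=-1
  edge (20, 20)→(0, 0): d=(-20,-20) top-left  bias=+0
  edge (0, 0)→(8, 4): d=(8,4) right/bottom  bias=-1
    (0,0)@(1, 1): e=[76,0,4] → X  [on edge]
    (1,0)@(3, 1): e=[44,40,-4] → .
    (0,1)@(1, 3): e=[100,-40,20] → .
    (1,1)@(3, 3): e=[68,0,12] → X  [on edge]
    (2,1)@(5, 3): e=[36,40,4] → X
    (3,1)@(7, 3): e=[4,80,-4] → .
    (1,2)@(3, 5): e=[92,-40,28] → .
    (2,2)@(5, 5): e=[60,0,20] → X  [on edge]
    (3,2)@(7, 5): e=[28,40,12] → X
    (4,2)@(9, 5): e=[-4,80,4] → .
    (2,3)@(5, 7): e=[84,-40,36] → .
    (3,3)@(7, 7): e=[52,0,28] → X  [on edge]
    (4,4)@(9, 9): e=[44,0,36] → X  [on edge]
    (5,5)@(11, 11): e=[36,0,44] → X  [on edge]
    (6,6)@(13, 13): e=[28,0,52] → X  [on edge]
    (7,7)@(15, 15): e=[20,0,60] → X  [on edge]
    (8,8)@(17, 17): e=[12,0,68] → X  [on edge]
    (9,9)@(19, 19): e=[4,0,76] → X  [on edge]
  covered (15 px):
    X . . . . . . . . .
    . X X . . . . . . .
    . . X X . . . . . .
    . . . X X . . . . .
    . . . . X X . . . .
    . . . . . X X . . .
    . . . . . . X . . .
    . . . . . . . X . .
    . . . . . . . . X .
    . . . . . . . . . X
T1:
  2·area = 42
  edge (14, 10)→(16, 14): d=(2,4) right/bottom  bias=-1
  edge (16, 14)→(6, 15): d=(-10,1) right/bottom  bias=-1
  edge (6, 15)→(14, 10): d=(8,-5) top-left  bias=+0
    (6,5)@(13, 11): e=[6,33,3] → X
    (7,5)@(15, 11): e=[-2,31,13] → .
    (5,6)@(11, 13): e=[18,15,9] → X
    (7,6)@(15, 13): e=[2,11,29] → X
    (8,6)@(17, 13): e=[-6,9,39] → .
    (5,7)@(11, 15): e=[22,-5,25] → .
    (6,7)@(13, 15): e=[14,-7,35] → .
    (7,7)@(15, 15): e=[6,-9,45] → .
  covered (4 px):
    . . . . . . . . . .
    . . . . . . . . . .
    . . . . . . . . . .
    . . . . . . . . . .
    . . . . . . . . . .
    . . . . . . X . . .
    . . . . . X X X . .
    . . . . . . . . . .
    . . . . . . . . . .
    . . . . . . . . . .
T2:
  2·area = 246
  edge (20, 18)→(0, 20): d=(-20,2) right/bottom  bias=-1
  edge (0, 20)→(7, 7): d=(7,-13) top-left  bias=+0
  edge (7, 7)→(20, 18): d=(13,11) right/bottom  bias=-1
    (3,3)@(7, 7): e=[246,0,0] → .  [on edge]
    (3,4)@(7, 9): e=[206,14,26] → X
    (4,4)@(9, 9): e=[202,40,4] → X
    (5,4)@(11, 9): e=[198,66,-18] → .
    (2,5)@(5, 11): e=[170,2,74] → X
    (5,5)@(11, 11): e=[158,80,8] → X
    (6,5)@(13, 11): e=[154,106,-14] → .
    (2,6)@(5, 13): e=[130,16,100] → X
    (6,6)@(13, 13): e=[114,120,12] → X
    (7,6)@(15, 13): e=[110,146,-10] → .
    (1,7)@(3, 15): e=[94,4,148] → X
    (7,7)@(15, 15): e=[70,160,16] → X
  covered (31 px):
    . . . . . . . . . .
    . . . . . . . . . .
    . . . . . . . . . .
    . . . . . . . . . .
    . . . X X . . . . .
    . . X X X X . . . .
    . . X X X X X . . .
    . X X X X X X X . .
    . X X X X X X X X .
    X X X X X . . . . .

Final: [[6,5],[5,6],[6,6],[7,6]]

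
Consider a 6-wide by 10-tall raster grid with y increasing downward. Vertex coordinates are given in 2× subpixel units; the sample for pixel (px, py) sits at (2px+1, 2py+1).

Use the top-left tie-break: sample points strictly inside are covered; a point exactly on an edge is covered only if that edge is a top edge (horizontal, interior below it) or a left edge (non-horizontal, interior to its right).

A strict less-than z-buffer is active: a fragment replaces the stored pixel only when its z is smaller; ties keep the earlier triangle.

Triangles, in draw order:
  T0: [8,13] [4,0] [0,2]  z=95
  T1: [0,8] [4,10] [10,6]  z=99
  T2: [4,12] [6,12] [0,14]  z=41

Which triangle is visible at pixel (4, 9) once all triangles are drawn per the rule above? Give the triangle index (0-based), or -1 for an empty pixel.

T0:
  2·area = 60  (B↔C swapped to make it positive)
  edge (8, 13)→(0, 2): d=(-8,-11) top-left  bias=+0
  edge (0, 2)→(4, 0): d=(4,-2) top-left  bias=+0
  edge (4, 0)→(8, 13): d=(4,13) right/bottom  bias=-1
    (1,0)@(3, 1): e=[41,2,17] → #
    (2,0)@(5, 1): e=[63,6,-9] → ·
    (0,1)@(1, 3): e=[3,6,51] → #
    (2,1)@(5, 3): e=[47,14,-1] → ·
    (0,2)@(1, 5): e=[-13,14,59] → ·
    (1,2)@(3, 5): e=[9,18,33] → #
    (2,2)@(5, 5): e=[31,22,7] → #
    (3,2)@(7, 5): e=[53,26,-19] → ·
    (1,3)@(3, 7): e=[-7,26,41] → ·
    (2,3)@(5, 7): e=[15,30,15] → #
    (3,3)@(7, 7): e=[37,34,-11] → ·
    (2,4)@(5, 9): e=[-1,38,23] → ·
  covered (7 px):
    · # · · · ·
    # # · · · ·
    · # # · · ·
    · · # · · ·
    · · · · · ·
    · · · # · ·
    · · · · · ·
    · · · · · ·
    · · · · · ·
    · · · · · ·
T1:
  2·area = 28  (B↔C swapped to make it positive)
  edge (0, 8)→(10, 6): d=(10,-2) top-left  bias=+0
  edge (10, 6)→(4, 10): d=(-6,4) right/bottom  bias=-1
  edge (4, 10)→(0, 8): d=(-4,-2) top-left  bias=+0
    (2,3)@(5, 7): e=[0,14,14] → #  [on edge]
    (3,3)@(7, 7): e=[4,6,18] → #
    (4,3)@(9, 7): e=[8,-2,22] → ·
    (1,4)@(3, 9): e=[16,10,2] → #
    (3,4)@(7, 9): e=[24,-6,10] → ·
    (1,5)@(3, 11): e=[36,-2,-6] → ·
    (2,5)@(5, 11): e=[40,-10,-2] → ·
  covered (4 px):
    · · · · · ·
    · · · · · ·
    · · · · · ·
    · · # # · ·
    · # # · · ·
    · · · · · ·
    · · · · · ·
    · · · · · ·
    · · · · · ·
    · · · · · ·
T2:
  2·area = 4
  edge (4, 12)→(6, 12): d=(2,0) top-left  bias=+0
  edge (6, 12)→(0, 14): d=(-6,2) right/bottom  bias=-1
  edge (0, 14)→(4, 12): d=(4,-2) top-left  bias=+0
    (4,5)@(9, 11): e=[-2,0,6] → ·  [on edge]
    (1,6)@(3, 13): e=[2,0,2] → ·  [on edge]
  covered (0 px):
    · · · · · ·
    · · · · · ·
    · · · · · ·
    · · · · · ·
    · · · · · ·
    · · · · · ·
    · · · · · ·
    · · · · · ·
    · · · · · ·
    · · · · · ·

Z-buffer (winner per pixel, '.' = empty):
  . 0 . . . .
  0 0 . . . .
  . 0 0 . . .
  . . 0 1 . .
  . 1 1 . . .
  . . . 0 . .
  . . . . . .
  . . . . . .
  . . . . . .
  . . . . . .

Result: -1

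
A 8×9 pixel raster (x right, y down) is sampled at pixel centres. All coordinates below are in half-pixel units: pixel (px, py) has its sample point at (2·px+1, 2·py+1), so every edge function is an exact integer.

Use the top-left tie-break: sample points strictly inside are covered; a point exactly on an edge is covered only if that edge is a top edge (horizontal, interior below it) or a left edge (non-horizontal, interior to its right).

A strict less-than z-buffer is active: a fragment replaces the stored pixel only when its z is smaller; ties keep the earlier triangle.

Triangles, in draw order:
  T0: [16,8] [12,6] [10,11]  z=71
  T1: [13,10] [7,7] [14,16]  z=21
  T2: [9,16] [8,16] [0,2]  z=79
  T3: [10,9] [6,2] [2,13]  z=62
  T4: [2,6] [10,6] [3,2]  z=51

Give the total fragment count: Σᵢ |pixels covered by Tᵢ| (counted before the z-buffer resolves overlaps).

T0:
  2·area = 24  (B↔C swapped to make it positive)
  edge (16, 8)→(10, 11): d=(-6,3) right/bottom  bias=-1
  edge (10, 11)→(12, 6): d=(2,-5) top-left  bias=+0
  edge (12, 6)→(16, 8): d=(4,2) right/bottom  bias=-1
    (6,3)@(13, 7): e=[15,7,2] → #
    (7,3)@(15, 7): e=[9,17,-2] → ·
    (5,4)@(11, 9): e=[9,1,14] → #
    (7,4)@(15, 9): e=[-3,21,6] → ·
    (5,5)@(11, 11): e=[-3,5,22] → ·
    (6,5)@(13, 11): e=[-9,15,18] → ·
  covered (3 px):
    · · · · · · · ·
    · · · · · · · ·
    · · · · · · · ·
    · · · · · · # ·
    · · · · · # # ·
    · · · · · · · ·
    · · · · · · · ·
    · · · · · · · ·
    · · · · · · · ·
T1:
  2·area = 33  (B↔C swapped to make it positive)
  edge (13, 10)→(14, 16): d=(1,6) right/bottom  bias=-1
  edge (14, 16)→(7, 7): d=(-7,-9) top-left  bias=+0
  edge (7, 7)→(13, 10): d=(6,3) right/bottom  bias=-1
    (1,2)@(3, 5): e=[55,-22,0] → ·  [on edge]
    (3,3)@(7, 7): e=[33,0,0] → ·  [on edge]
    (4,4)@(9, 9): e=[23,4,6] → #
    (5,4)@(11, 9): e=[11,22,0] → ·  [on edge]
    (4,5)@(9, 11): e=[25,-10,18] → ·
    (5,5)@(11, 11): e=[13,8,12] → #
    (6,5)@(13, 11): e=[1,26,6] → #
    (7,5)@(15, 11): e=[-11,44,0] → ·  [on edge]
    (5,6)@(11, 13): e=[15,-6,24] → ·
    (6,6)@(13, 13): e=[3,12,18] → #
    (7,6)@(15, 13): e=[-9,30,12] → ·
    (6,7)@(13, 15): e=[5,-2,30] → ·
  covered (4 px):
    · · · · · · · ·
    · · · · · · · ·
    · · · · · · · ·
    · · · · · · · ·
    · · · · # · · ·
    · · · · · # # ·
    · · · · · · # ·
    · · · · · · · ·
    · · · · · · · ·
T2:
  2·area = 14
  edge (9, 16)→(8, 16): d=(-1,0) right/bottom  bias=-1
  edge (8, 16)→(0, 2): d=(-8,-14) top-left  bias=+0
  edge (0, 2)→(9, 16): d=(9,14) right/bottom  bias=-1
    (1,3)@(3, 7): e=[9,2,3] → #
    (2,3)@(5, 7): e=[9,30,-25] → ·
    (1,4)@(3, 9): e=[7,-14,21] → ·
    (3,6)@(7, 13): e=[3,10,1] → #
    (4,6)@(9, 13): e=[3,38,-27] → ·
    (3,7)@(7, 15): e=[1,-6,19] → ·
  covered (2 px):
    · · · · · · · ·
    · · · · · · · ·
    · · · · · · · ·
    · # · · · · · ·
    · · · · · · · ·
    · · · · · · · ·
    · · · # · · · ·
    · · · · · · · ·
    · · · · · · · ·
T3:
  2·area = 72  (B↔C swapped to make it positive)
  edge (10, 9)→(2, 13): d=(-8,4) right/bottom  bias=-1
  edge (2, 13)→(6, 2): d=(4,-11) top-left  bias=+0
  edge (6, 2)→(10, 9): d=(4,7) right/bottom  bias=-1
    (2,2)@(5, 5): e=[52,1,19] → #
    (3,2)@(7, 5): e=[44,23,5] → #
    (4,2)@(9, 5): e=[36,45,-9] → ·
    (2,3)@(5, 7): e=[36,9,27] → #
    (4,3)@(9, 7): e=[20,53,-1] → ·
    (2,4)@(5, 9): e=[20,17,35] → #
    (4,4)@(9, 9): e=[4,61,7] → #
    (5,4)@(11, 9): e=[-4,83,-7] → ·
    (1,5)@(3, 11): e=[12,3,57] → #
    (3,5)@(7, 11): e=[-4,47,29] → ·
    (4,5)@(9, 11): e=[-12,69,15] → ·
    (1,6)@(3, 13): e=[-4,11,65] → ·
  covered (9 px):
    · · · · · · · ·
    · · · · · · · ·
    · · # # · · · ·
    · · # # · · · ·
    · · # # # · · ·
    · # # · · · · ·
    · · · · · · · ·
    · · · · · · · ·
    · · · · · · · ·
T4:
  2·area = 32  (B↔C swapped to make it positive)
  edge (2, 6)→(3, 2): d=(1,-4) top-left  bias=+0
  edge (3, 2)→(10, 6): d=(7,4) right/bottom  bias=-1
  edge (10, 6)→(2, 6): d=(-8,0) right/bottom  bias=-1
    (1,1)@(3, 3): e=[1,7,24] → #
    (2,1)@(5, 3): e=[9,-1,24] → ·
    (1,2)@(3, 5): e=[3,21,8] → #
    (2,2)@(5, 5): e=[11,13,8] → #
    (3,2)@(7, 5): e=[19,5,8] → #
    (4,2)@(9, 5): e=[27,-3,8] → ·
    (1,3)@(3, 7): e=[5,35,-8] → ·
    (2,3)@(5, 7): e=[13,27,-8] → ·
    (3,3)@(7, 7): e=[21,19,-8] → ·
  covered (4 px):
    · · · · · · · ·
    · # · · · · · ·
    · # # # · · · ·
    · · · · · · · ·
    · · · · · · · ·
    · · · · · · · ·
    · · · · · · · ·
    · · · · · · · ·
    · · · · · · · ·

Final: 22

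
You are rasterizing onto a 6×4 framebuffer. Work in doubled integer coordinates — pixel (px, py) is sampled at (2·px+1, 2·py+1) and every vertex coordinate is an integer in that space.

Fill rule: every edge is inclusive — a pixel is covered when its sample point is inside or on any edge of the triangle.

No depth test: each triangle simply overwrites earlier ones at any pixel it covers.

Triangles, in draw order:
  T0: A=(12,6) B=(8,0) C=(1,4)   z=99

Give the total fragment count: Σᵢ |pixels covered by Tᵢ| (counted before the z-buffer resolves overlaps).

T0:
  2·area = 58  (B↔C swapped to make it positive)
  edge (12, 6)→(1, 4): d=(-11,-2) inclusive
  edge (1, 4)→(8, 0): d=(7,-4) inclusive
  edge (8, 0)→(12, 6): d=(4,6) inclusive
    (3,0)@(7, 1): e=[45,3,10] → █
    (4,0)@(9, 1): e=[49,11,-2] → ·
    (1,1)@(3, 3): e=[15,1,42] → █
    (2,1)@(5, 3): e=[19,9,30] → █
    (4,1)@(9, 3): e=[27,25,6] → █
    (5,1)@(11, 3): e=[31,33,-6] → ·
    (1,2)@(3, 5): e=[-7,15,50] → ·
    (2,2)@(5, 5): e=[-3,23,38] → ·
    (3,2)@(7, 5): e=[1,31,26] → █
    (5,2)@(11, 5): e=[9,47,2] → █
    (3,3)@(7, 7): e=[-21,45,34] → ·
    (4,3)@(9, 7): e=[-17,53,22] → ·
  covered (8 px):
    · · · █ · ·
    · █ █ █ █ ·
    · · · █ █ █
    · · · · · ·

Answer: 8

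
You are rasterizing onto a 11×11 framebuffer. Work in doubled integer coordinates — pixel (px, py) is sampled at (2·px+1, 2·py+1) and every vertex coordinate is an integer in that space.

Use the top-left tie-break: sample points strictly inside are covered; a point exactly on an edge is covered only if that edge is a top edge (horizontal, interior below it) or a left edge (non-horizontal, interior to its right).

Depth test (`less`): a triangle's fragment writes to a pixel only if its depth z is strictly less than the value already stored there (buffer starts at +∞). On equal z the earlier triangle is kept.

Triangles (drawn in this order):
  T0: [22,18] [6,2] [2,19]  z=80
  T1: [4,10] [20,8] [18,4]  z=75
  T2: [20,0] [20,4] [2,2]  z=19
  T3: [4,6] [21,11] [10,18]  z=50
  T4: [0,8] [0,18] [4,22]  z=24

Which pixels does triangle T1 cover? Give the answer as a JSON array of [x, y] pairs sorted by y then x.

T0:
  2·area = 336  (B↔C swapped to make it positive)
  edge (22, 18)→(2, 19): d=(-20,1) right/bottom  bias=-1
  edge (2, 19)→(6, 2): d=(4,-17) top-left  bias=+0
  edge (6, 2)→(22, 18): d=(16,16) right/bottom  bias=-1
    (2,0)@(5, 1): e=[357,-21,0] → ·  [on edge]
    (3,1)@(7, 3): e=[315,21,0] → ·  [on edge]
    (3,2)@(7, 5): e=[275,29,32] → #
    (4,2)@(9, 5): e=[273,63,0] → ·  [on edge]
    (2,3)@(5, 7): e=[237,3,96] → #
    (4,3)@(9, 7): e=[233,71,32] → #
    (5,3)@(11, 7): e=[231,105,0] → ·  [on edge]
    (2,4)@(5, 9): e=[197,11,128] → #
    (5,4)@(11, 9): e=[191,113,32] → #
    (6,4)@(13, 9): e=[189,147,0] → ·  [on edge]
    (2,5)@(5, 11): e=[157,19,160] → #
    (6,5)@(13, 11): e=[149,155,32] → #
    (7,5)@(15, 11): e=[147,189,0] → ·  [on edge]
    (8,6)@(17, 13): e=[105,231,0] → ·  [on edge]
    (9,7)@(19, 15): e=[63,273,0] → ·  [on edge]
    (10,8)@(21, 17): e=[21,315,0] → ·  [on edge]
  covered (36 px):
    · · · · · · · · · · ·
    · · · · · · · · · · ·
    · · · # · · · · · · ·
    · · # # # · · · · · ·
    · · # # # # · · · · ·
    · · # # # # # · · · ·
    · · # # # # # # · · ·
    · # # # # # # # # · ·
    · # # # # # # # # # ·
    · · · · · · · · · · ·
    · · · · · · · · · · ·
T1:
  2·area = 68  (B↔C swapped to make it positive)
  edge (4, 10)→(18, 4): d=(14,-6) top-left  bias=+0
  edge (18, 4)→(20, 8): d=(2,4) right/bottom  bias=-1
  edge (20, 8)→(4, 10): d=(-16,2) right/bottom  bias=-1
    (8,2)@(17, 5): e=[8,6,54] → #
    (9,2)@(19, 5): e=[20,-2,50] → ·
    (5,3)@(11, 7): e=[0,34,34] → #  [on edge]
    (6,3)@(13, 7): e=[12,26,30] → #
    (7,3)@(15, 7): e=[24,18,26] → #
    (9,3)@(19, 7): e=[48,2,18] → #
    (10,3)@(21, 7): e=[60,-6,14] → ·
    (3,4)@(7, 9): e=[4,54,10] → #
    (4,4)@(9, 9): e=[16,46,6] → #
    (6,4)@(13, 9): e=[40,30,-2] → ·
    (7,4)@(15, 9): e=[52,22,-6] → ·
    (8,4)@(17, 9): e=[64,14,-10] → ·
  covered (9 px):
    · · · · · · · · · · ·
    · · · · · · · · · · ·
    · · · · · · · · # · ·
    · · · · · # # # # # ·
    · · · # # # · · · · ·
    · · · · · · · · · · ·
    · · · · · · · · · · ·
    · · · · · · · · · · ·
    · · · · · · · · · · ·
    · · · · · · · · · · ·
    · · · · · · · · · · ·
T2:
  2·area = 72
  edge (20, 0)→(20, 4): d=(0,4) right/bottom  bias=-1
  edge (20, 4)→(2, 2): d=(-18,-2) top-left  bias=+0
  edge (2, 2)→(20, 0): d=(18,-2) top-left  bias=+0
    (5,0)@(11, 1): e=[36,36,0] → #  [on edge]
    (6,0)@(13, 1): e=[28,40,4] → #
    (7,0)@(15, 1): e=[20,44,8] → #
    (8,0)@(17, 1): e=[12,48,12] → #
    (9,0)@(19, 1): e=[4,52,16] → #
    (10,0)@(21, 1): e=[-4,56,20] → ·
    (5,1)@(11, 3): e=[36,0,36] → #  [on edge]
    (10,1)@(21, 3): e=[-4,20,56] → ·
    (5,2)@(11, 5): e=[36,-36,72] → ·
    (6,2)@(13, 5): e=[28,-32,76] → ·
    (7,2)@(15, 5): e=[20,-28,80] → ·
    (8,2)@(17, 5): e=[12,-24,84] → ·
  covered (10 px):
    · · · · · # # # # # ·
    · · · · · # # # # # ·
    · · · · · · · · · · ·
    · · · · · · · · · · ·
    · · · · · · · · · · ·
    · · · · · · · · · · ·
    · · · · · · · · · · ·
    · · · · · · · · · · ·
    · · · · · · · · · · ·
    · · · · · · · · · · ·
    · · · · · · · · · · ·
T3:
  2·area = 174
  edge (4, 6)→(21, 11): d=(17,5) right/bottom  bias=-1
  edge (21, 11)→(10, 18): d=(-11,7) right/bottom  bias=-1
  edge (10, 18)→(4, 6): d=(-6,-12) top-left  bias=+0
    (2,3)@(5, 7): e=[12,156,6] → #
    (3,3)@(7, 7): e=[2,142,30] → #
    (4,3)@(9, 7): e=[-8,128,54] → ·
    (2,4)@(5, 9): e=[46,134,-6] → ·
    (3,4)@(7, 9): e=[36,120,18] → #
    (4,4)@(9, 9): e=[26,106,42] → #
    (5,4)@(11, 9): e=[16,92,66] → #
    (6,4)@(13, 9): e=[6,78,90] → #
    (7,4)@(15, 9): e=[-4,64,114] → ·
    (3,5)@(7, 11): e=[70,98,6] → #
    (7,5)@(15, 11): e=[30,42,102] → #
    (8,5)@(17, 11): e=[20,28,126] → #
    (10,5)@(21, 11): e=[0,0,174] → ·  [on edge]
  covered (22 px):
    · · · · · · · · · · ·
    · · · · · · · · · · ·
    · · · · · · · · · · ·
    · · # # · · · · · · ·
    · · · # # # # · · · ·
    · · · # # # # # # # ·
    · · · · # # # # # · ·
    · · · · # # # · · · ·
    · · · · · # · · · · ·
    · · · · · · · · · · ·
    · · · · · · · · · · ·
T4:
  2·area = 40  (B↔C swapped to make it positive)
  edge (0, 8)→(4, 22): d=(4,14) right/bottom  bias=-1
  edge (4, 22)→(0, 18): d=(-4,-4) top-left  bias=+0
  edge (0, 18)→(0, 8): d=(0,-10) top-left  bias=+0
    (0,6)@(1, 13): e=[6,24,10] → #
    (1,6)@(3, 13): e=[-22,32,30] → ·
    (0,7)@(1, 15): e=[14,16,10] → #
    (1,7)@(3, 15): e=[-14,24,30] → ·
    (0,8)@(1, 17): e=[22,8,10] → #
    (1,8)@(3, 17): e=[-6,16,30] → ·
    (0,9)@(1, 19): e=[30,0,10] → #  [on edge]
    (1,9)@(3, 19): e=[2,8,30] → #
    (2,9)@(5, 19): e=[-26,16,50] → ·
    (0,10)@(1, 21): e=[38,-8,10] → ·
    (1,10)@(3, 21): e=[10,0,30] → #  [on edge]
    (2,10)@(5, 21): e=[-18,8,50] → ·
  covered (6 px):
    · · · · · · · · · · ·
    · · · · · · · · · · ·
    · · · · · · · · · · ·
    · · · · · · · · · · ·
    · · · · · · · · · · ·
    · · · · · · · · · · ·
    # · · · · · · · · · ·
    # · · · · · · · · · ·
    # · · · · · · · · · ·
    # # · · · · · · · · ·
    · # · · · · · · · · ·

Final: [[8,2],[5,3],[6,3],[7,3],[8,3],[9,3],[3,4],[4,4],[5,4]]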